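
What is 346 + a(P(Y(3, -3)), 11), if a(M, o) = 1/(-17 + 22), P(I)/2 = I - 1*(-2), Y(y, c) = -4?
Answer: 1731/5 ≈ 346.20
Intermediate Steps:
P(I) = 4 + 2*I (P(I) = 2*(I - 1*(-2)) = 2*(I + 2) = 2*(2 + I) = 4 + 2*I)
a(M, o) = ⅕ (a(M, o) = 1/5 = ⅕)
346 + a(P(Y(3, -3)), 11) = 346 + ⅕ = 1731/5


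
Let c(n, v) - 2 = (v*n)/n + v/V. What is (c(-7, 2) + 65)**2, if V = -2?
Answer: 4624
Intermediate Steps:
c(n, v) = 2 + v/2 (c(n, v) = 2 + ((v*n)/n + v/(-2)) = 2 + ((n*v)/n + v*(-1/2)) = 2 + (v - v/2) = 2 + v/2)
(c(-7, 2) + 65)**2 = ((2 + (1/2)*2) + 65)**2 = ((2 + 1) + 65)**2 = (3 + 65)**2 = 68**2 = 4624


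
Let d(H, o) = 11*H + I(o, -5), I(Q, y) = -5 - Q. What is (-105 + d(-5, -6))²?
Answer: 25281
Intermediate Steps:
d(H, o) = -5 - o + 11*H (d(H, o) = 11*H + (-5 - o) = -5 - o + 11*H)
(-105 + d(-5, -6))² = (-105 + (-5 - 1*(-6) + 11*(-5)))² = (-105 + (-5 + 6 - 55))² = (-105 - 54)² = (-159)² = 25281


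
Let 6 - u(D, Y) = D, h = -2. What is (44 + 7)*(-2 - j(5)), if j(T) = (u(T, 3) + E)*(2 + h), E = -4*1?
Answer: -102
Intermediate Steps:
u(D, Y) = 6 - D
E = -4
j(T) = 0 (j(T) = ((6 - T) - 4)*(2 - 2) = (2 - T)*0 = 0)
(44 + 7)*(-2 - j(5)) = (44 + 7)*(-2 - 1*0) = 51*(-2 + 0) = 51*(-2) = -102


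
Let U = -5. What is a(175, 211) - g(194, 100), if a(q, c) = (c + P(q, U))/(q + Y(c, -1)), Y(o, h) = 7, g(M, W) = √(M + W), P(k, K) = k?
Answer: 193/91 - 7*√6 ≈ -15.026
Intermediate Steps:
a(q, c) = (c + q)/(7 + q) (a(q, c) = (c + q)/(q + 7) = (c + q)/(7 + q))
a(175, 211) - g(194, 100) = (211 + 175)/(7 + 175) - √(194 + 100) = 386/182 - √294 = (1/182)*386 - 7*√6 = 193/91 - 7*√6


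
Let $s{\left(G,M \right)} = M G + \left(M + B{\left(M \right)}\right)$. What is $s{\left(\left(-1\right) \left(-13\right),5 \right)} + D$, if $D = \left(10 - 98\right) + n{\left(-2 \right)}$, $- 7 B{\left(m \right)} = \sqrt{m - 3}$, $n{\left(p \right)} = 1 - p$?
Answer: $-15 - \frac{\sqrt{2}}{7} \approx -15.202$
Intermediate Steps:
$B{\left(m \right)} = - \frac{\sqrt{-3 + m}}{7}$ ($B{\left(m \right)} = - \frac{\sqrt{m - 3}}{7} = - \frac{\sqrt{-3 + m}}{7}$)
$s{\left(G,M \right)} = M - \frac{\sqrt{-3 + M}}{7} + G M$ ($s{\left(G,M \right)} = M G + \left(M - \frac{\sqrt{-3 + M}}{7}\right) = G M + \left(M - \frac{\sqrt{-3 + M}}{7}\right) = M - \frac{\sqrt{-3 + M}}{7} + G M$)
$D = -85$ ($D = \left(10 - 98\right) + \left(1 - -2\right) = -88 + \left(1 + 2\right) = -88 + 3 = -85$)
$s{\left(\left(-1\right) \left(-13\right),5 \right)} + D = \left(5 - \frac{\sqrt{-3 + 5}}{7} + \left(-1\right) \left(-13\right) 5\right) - 85 = \left(5 - \frac{\sqrt{2}}{7} + 13 \cdot 5\right) - 85 = \left(5 - \frac{\sqrt{2}}{7} + 65\right) - 85 = \left(70 - \frac{\sqrt{2}}{7}\right) - 85 = -15 - \frac{\sqrt{2}}{7}$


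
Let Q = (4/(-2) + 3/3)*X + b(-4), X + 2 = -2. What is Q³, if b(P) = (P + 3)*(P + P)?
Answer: 1728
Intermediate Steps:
X = -4 (X = -2 - 2 = -4)
b(P) = 2*P*(3 + P) (b(P) = (3 + P)*(2*P) = 2*P*(3 + P))
Q = 12 (Q = (4/(-2) + 3/3)*(-4) + 2*(-4)*(3 - 4) = (4*(-½) + 3*(⅓))*(-4) + 2*(-4)*(-1) = (-2 + 1)*(-4) + 8 = -1*(-4) + 8 = 4 + 8 = 12)
Q³ = 12³ = 1728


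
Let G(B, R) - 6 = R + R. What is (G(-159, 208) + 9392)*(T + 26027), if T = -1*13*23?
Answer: 252494592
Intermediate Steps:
T = -299 (T = -13*23 = -299)
G(B, R) = 6 + 2*R (G(B, R) = 6 + (R + R) = 6 + 2*R)
(G(-159, 208) + 9392)*(T + 26027) = ((6 + 2*208) + 9392)*(-299 + 26027) = ((6 + 416) + 9392)*25728 = (422 + 9392)*25728 = 9814*25728 = 252494592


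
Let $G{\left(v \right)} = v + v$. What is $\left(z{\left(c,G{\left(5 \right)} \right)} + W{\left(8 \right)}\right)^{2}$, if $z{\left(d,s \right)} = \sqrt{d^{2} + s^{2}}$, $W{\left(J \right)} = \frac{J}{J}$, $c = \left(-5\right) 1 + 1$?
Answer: $117 + 4 \sqrt{29} \approx 138.54$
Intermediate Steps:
$G{\left(v \right)} = 2 v$
$c = -4$ ($c = -5 + 1 = -4$)
$W{\left(J \right)} = 1$
$\left(z{\left(c,G{\left(5 \right)} \right)} + W{\left(8 \right)}\right)^{2} = \left(\sqrt{\left(-4\right)^{2} + \left(2 \cdot 5\right)^{2}} + 1\right)^{2} = \left(\sqrt{16 + 10^{2}} + 1\right)^{2} = \left(\sqrt{16 + 100} + 1\right)^{2} = \left(\sqrt{116} + 1\right)^{2} = \left(2 \sqrt{29} + 1\right)^{2} = \left(1 + 2 \sqrt{29}\right)^{2}$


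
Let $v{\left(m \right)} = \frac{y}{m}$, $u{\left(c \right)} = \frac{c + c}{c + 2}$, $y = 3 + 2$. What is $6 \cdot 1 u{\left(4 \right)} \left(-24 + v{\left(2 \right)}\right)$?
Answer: $-172$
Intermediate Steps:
$y = 5$
$u{\left(c \right)} = \frac{2 c}{2 + c}$
$v{\left(m \right)} = \frac{5}{m}$
$6 \cdot 1 u{\left(4 \right)} \left(-24 + v{\left(2 \right)}\right) = 6 \cdot 1 \cdot 2 \cdot 4 \frac{1}{2 + 4} \left(-24 + \frac{5}{2}\right) = 6 \cdot 2 \cdot 4 \cdot \frac{1}{6} \left(-24 + 5 \cdot \frac{1}{2}\right) = 6 \cdot 2 \cdot 4 \cdot \frac{1}{6} \left(-24 + \frac{5}{2}\right) = 6 \cdot \frac{4}{3} \left(- \frac{43}{2}\right) = 8 \left(- \frac{43}{2}\right) = -172$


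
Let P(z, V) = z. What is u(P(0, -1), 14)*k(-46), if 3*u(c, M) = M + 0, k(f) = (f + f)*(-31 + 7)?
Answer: 10304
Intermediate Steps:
k(f) = -48*f (k(f) = (2*f)*(-24) = -48*f)
u(c, M) = M/3 (u(c, M) = (M + 0)/3 = M/3)
u(P(0, -1), 14)*k(-46) = ((⅓)*14)*(-48*(-46)) = (14/3)*2208 = 10304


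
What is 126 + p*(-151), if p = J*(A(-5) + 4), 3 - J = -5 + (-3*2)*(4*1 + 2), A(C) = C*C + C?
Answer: -159330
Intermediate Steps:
A(C) = C + C² (A(C) = C² + C = C + C²)
J = 44 (J = 3 - (-5 + (-3*2)*(4*1 + 2)) = 3 - (-5 - 6*(4 + 2)) = 3 - (-5 - 6*6) = 3 - (-5 - 36) = 3 - 1*(-41) = 3 + 41 = 44)
p = 1056 (p = 44*(-5*(1 - 5) + 4) = 44*(-5*(-4) + 4) = 44*(20 + 4) = 44*24 = 1056)
126 + p*(-151) = 126 + 1056*(-151) = 126 - 159456 = -159330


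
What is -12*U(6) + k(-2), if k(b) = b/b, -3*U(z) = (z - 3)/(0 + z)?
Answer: 3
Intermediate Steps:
U(z) = -(-3 + z)/(3*z) (U(z) = -(z - 3)/(3*(0 + z)) = -(-3 + z)/(3*z))
k(b) = 1
-12*U(6) + k(-2) = -4*(3 - 1*6)/6 + 1 = -4*(3 - 6)/6 + 1 = -4*(-3)/6 + 1 = -12*(-⅙) + 1 = 2 + 1 = 3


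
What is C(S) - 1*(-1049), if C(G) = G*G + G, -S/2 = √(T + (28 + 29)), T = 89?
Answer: 1633 - 2*√146 ≈ 1608.8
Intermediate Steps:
S = -2*√146 (S = -2*√(89 + (28 + 29)) = -2*√(89 + 57) = -2*√146 ≈ -24.166)
C(G) = G + G² (C(G) = G² + G = G + G²)
C(S) - 1*(-1049) = (-2*√146)*(1 - 2*√146) - 1*(-1049) = -2*√146*(1 - 2*√146) + 1049 = 1049 - 2*√146*(1 - 2*√146)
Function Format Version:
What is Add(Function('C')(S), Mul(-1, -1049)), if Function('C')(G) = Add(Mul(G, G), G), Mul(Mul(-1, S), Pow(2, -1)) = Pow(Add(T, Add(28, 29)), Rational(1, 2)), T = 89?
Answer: Add(1633, Mul(-2, Pow(146, Rational(1, 2)))) ≈ 1608.8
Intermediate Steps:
S = Mul(-2, Pow(146, Rational(1, 2))) (S = Mul(-2, Pow(Add(89, Add(28, 29)), Rational(1, 2))) = Mul(-2, Pow(Add(89, 57), Rational(1, 2))) = Mul(-2, Pow(146, Rational(1, 2))) ≈ -24.166)
Function('C')(G) = Add(G, Pow(G, 2)) (Function('C')(G) = Add(Pow(G, 2), G) = Add(G, Pow(G, 2)))
Add(Function('C')(S), Mul(-1, -1049)) = Add(Mul(Mul(-2, Pow(146, Rational(1, 2))), Add(1, Mul(-2, Pow(146, Rational(1, 2))))), Mul(-1, -1049)) = Add(Mul(-2, Pow(146, Rational(1, 2)), Add(1, Mul(-2, Pow(146, Rational(1, 2))))), 1049) = Add(1049, Mul(-2, Pow(146, Rational(1, 2)), Add(1, Mul(-2, Pow(146, Rational(1, 2))))))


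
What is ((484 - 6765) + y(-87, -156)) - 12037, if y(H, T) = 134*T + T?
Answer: -39378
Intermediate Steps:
y(H, T) = 135*T
((484 - 6765) + y(-87, -156)) - 12037 = ((484 - 6765) + 135*(-156)) - 12037 = (-6281 - 21060) - 12037 = -27341 - 12037 = -39378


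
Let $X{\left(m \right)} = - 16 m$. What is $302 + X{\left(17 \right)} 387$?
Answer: $-104962$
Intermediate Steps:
$302 + X{\left(17 \right)} 387 = 302 + \left(-16\right) 17 \cdot 387 = 302 - 105264 = -104962$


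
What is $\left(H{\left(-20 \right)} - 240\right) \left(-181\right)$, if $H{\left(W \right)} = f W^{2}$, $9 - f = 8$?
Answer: $-28960$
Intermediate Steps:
$f = 1$ ($f = 9 - 8 = 1$)
$H{\left(W \right)} = W^{2}$ ($H{\left(W \right)} = 1 W^{2} = W^{2}$)
$\left(H{\left(-20 \right)} - 240\right) \left(-181\right) = \left(\left(-20\right)^{2} - 240\right) \left(-181\right) = \left(400 - 240\right) \left(-181\right) = 160 \left(-181\right) = -28960$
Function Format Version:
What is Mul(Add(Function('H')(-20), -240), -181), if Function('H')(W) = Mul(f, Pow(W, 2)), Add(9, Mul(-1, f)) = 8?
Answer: -28960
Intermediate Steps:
f = 1 (f = Add(9, Mul(-1, 8)) = Add(9, -8) = 1)
Function('H')(W) = Pow(W, 2) (Function('H')(W) = Mul(1, Pow(W, 2)) = Pow(W, 2))
Mul(Add(Function('H')(-20), -240), -181) = Mul(Add(Pow(-20, 2), -240), -181) = Mul(Add(400, -240), -181) = Mul(160, -181) = -28960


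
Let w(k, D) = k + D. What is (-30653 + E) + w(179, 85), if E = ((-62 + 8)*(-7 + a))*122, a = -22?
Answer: 160663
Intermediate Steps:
w(k, D) = D + k
E = 191052 (E = ((-62 + 8)*(-7 - 22))*122 = -54*(-29)*122 = 1566*122 = 191052)
(-30653 + E) + w(179, 85) = (-30653 + 191052) + (85 + 179) = 160399 + 264 = 160663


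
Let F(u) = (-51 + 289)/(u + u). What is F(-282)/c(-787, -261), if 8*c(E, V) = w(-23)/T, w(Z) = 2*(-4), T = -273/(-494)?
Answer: 833/3572 ≈ 0.23320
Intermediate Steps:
F(u) = 119/u (F(u) = 238/((2*u)) = 238*(1/(2*u)) = 119/u)
T = 21/38 (T = -273*(-1/494) = 21/38 ≈ 0.55263)
w(Z) = -8
c(E, V) = -38/21 (c(E, V) = (-8/21/38)/8 = (-8*38/21)/8 = (1/8)*(-304/21) = -38/21)
F(-282)/c(-787, -261) = (119/(-282))/(-38/21) = (119*(-1/282))*(-21/38) = -119/282*(-21/38) = 833/3572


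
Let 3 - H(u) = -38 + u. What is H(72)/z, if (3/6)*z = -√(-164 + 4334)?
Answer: 31*√4170/8340 ≈ 0.24003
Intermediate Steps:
H(u) = 41 - u (H(u) = 3 - (-38 + u) = 3 + (38 - u) = 41 - u)
z = -2*√4170 (z = 2*(-√(-164 + 4334)) = 2*(-√4170) = -2*√4170 ≈ -129.15)
H(72)/z = (41 - 1*72)/((-2*√4170)) = (41 - 72)*(-√4170/8340) = -(-31)*√4170/8340 = 31*√4170/8340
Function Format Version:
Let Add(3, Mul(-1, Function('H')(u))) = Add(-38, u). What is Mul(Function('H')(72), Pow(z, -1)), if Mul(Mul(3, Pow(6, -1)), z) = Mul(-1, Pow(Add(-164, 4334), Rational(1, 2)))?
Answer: Mul(Rational(31, 8340), Pow(4170, Rational(1, 2))) ≈ 0.24003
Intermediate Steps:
Function('H')(u) = Add(41, Mul(-1, u)) (Function('H')(u) = Add(3, Mul(-1, Add(-38, u))) = Add(3, Add(38, Mul(-1, u))) = Add(41, Mul(-1, u)))
z = Mul(-2, Pow(4170, Rational(1, 2))) (z = Mul(2, Mul(-1, Pow(Add(-164, 4334), Rational(1, 2)))) = Mul(2, Mul(-1, Pow(4170, Rational(1, 2)))) = Mul(-2, Pow(4170, Rational(1, 2))) ≈ -129.15)
Mul(Function('H')(72), Pow(z, -1)) = Mul(Add(41, Mul(-1, 72)), Pow(Mul(-2, Pow(4170, Rational(1, 2))), -1)) = Mul(Add(41, -72), Mul(Rational(-1, 8340), Pow(4170, Rational(1, 2)))) = Mul(-31, Mul(Rational(-1, 8340), Pow(4170, Rational(1, 2)))) = Mul(Rational(31, 8340), Pow(4170, Rational(1, 2)))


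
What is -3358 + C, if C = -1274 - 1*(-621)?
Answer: -4011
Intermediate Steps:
C = -653 (C = -1274 + 621 = -653)
-3358 + C = -3358 - 653 = -4011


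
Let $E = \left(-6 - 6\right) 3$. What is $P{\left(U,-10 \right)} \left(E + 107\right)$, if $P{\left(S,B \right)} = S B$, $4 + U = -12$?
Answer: $11360$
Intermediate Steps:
$U = -16$ ($U = -4 - 12 = -16$)
$E = -36$ ($E = \left(-12\right) 3 = -36$)
$P{\left(S,B \right)} = B S$
$P{\left(U,-10 \right)} \left(E + 107\right) = \left(-10\right) \left(-16\right) \left(-36 + 107\right) = 160 \cdot 71 = 11360$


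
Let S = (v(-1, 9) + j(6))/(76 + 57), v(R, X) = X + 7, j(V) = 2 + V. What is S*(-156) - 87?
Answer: -15315/133 ≈ -115.15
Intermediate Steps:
v(R, X) = 7 + X
S = 24/133 (S = ((7 + 9) + (2 + 6))/(76 + 57) = (16 + 8)/133 = 24*(1/133) = 24/133 ≈ 0.18045)
S*(-156) - 87 = (24/133)*(-156) - 87 = -3744/133 - 87 = -15315/133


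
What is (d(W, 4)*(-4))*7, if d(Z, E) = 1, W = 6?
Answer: -28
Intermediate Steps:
(d(W, 4)*(-4))*7 = (1*(-4))*7 = -4*7 = -28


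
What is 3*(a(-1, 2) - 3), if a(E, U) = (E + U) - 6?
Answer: -24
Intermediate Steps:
a(E, U) = -6 + E + U
3*(a(-1, 2) - 3) = 3*((-6 - 1 + 2) - 3) = 3*(-5 - 3) = 3*(-8) = -24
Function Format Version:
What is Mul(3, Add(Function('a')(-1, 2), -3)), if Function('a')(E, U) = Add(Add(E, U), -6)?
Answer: -24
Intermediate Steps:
Function('a')(E, U) = Add(-6, E, U)
Mul(3, Add(Function('a')(-1, 2), -3)) = Mul(3, Add(Add(-6, -1, 2), -3)) = Mul(3, Add(-5, -3)) = Mul(3, -8) = -24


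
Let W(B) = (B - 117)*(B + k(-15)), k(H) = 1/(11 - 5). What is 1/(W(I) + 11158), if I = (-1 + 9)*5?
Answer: 6/48391 ≈ 0.00012399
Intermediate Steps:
k(H) = ⅙ (k(H) = 1/6 = ⅙)
I = 40 (I = 8*5 = 40)
W(B) = (-117 + B)*(⅙ + B) (W(B) = (B - 117)*(B + ⅙) = (-117 + B)*(⅙ + B))
1/(W(I) + 11158) = 1/((-39/2 + 40² - 701/6*40) + 11158) = 1/((-39/2 + 1600 - 14020/3) + 11158) = 1/(-18557/6 + 11158) = 1/(48391/6) = 6/48391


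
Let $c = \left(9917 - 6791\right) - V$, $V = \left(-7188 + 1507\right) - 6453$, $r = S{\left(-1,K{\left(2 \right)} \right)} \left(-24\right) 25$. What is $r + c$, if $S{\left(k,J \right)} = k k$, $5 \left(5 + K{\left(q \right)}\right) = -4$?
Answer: $14660$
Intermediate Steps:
$K{\left(q \right)} = - \frac{29}{5}$ ($K{\left(q \right)} = -5 + \frac{1}{5} \left(-4\right) = -5 - \frac{4}{5} = - \frac{29}{5}$)
$S{\left(k,J \right)} = k^{2}$
$r = -600$ ($r = \left(-1\right)^{2} \left(-24\right) 25 = 1 \left(-24\right) 25 = \left(-24\right) 25 = -600$)
$V = -12134$ ($V = -5681 - 6453 = -12134$)
$c = 15260$ ($c = \left(9917 - 6791\right) - -12134 = \left(9917 - 6791\right) + 12134 = 3126 + 12134 = 15260$)
$r + c = -600 + 15260 = 14660$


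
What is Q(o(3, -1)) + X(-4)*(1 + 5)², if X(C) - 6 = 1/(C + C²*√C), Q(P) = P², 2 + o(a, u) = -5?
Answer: 17216/65 - 72*I/65 ≈ 264.86 - 1.1077*I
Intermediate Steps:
o(a, u) = -7 (o(a, u) = -2 - 5 = -7)
X(C) = 6 + 1/(C + C^(5/2)) (X(C) = 6 + 1/(C + C²*√C) = 6 + 1/(C + C^(5/2)))
Q(o(3, -1)) + X(-4)*(1 + 5)² = (-7)² + ((1 + 6*(-4) + 6*(-4)^(5/2))/(-4 + (-4)^(5/2)))*(1 + 5)² = 49 + ((1 - 24 + 6*(32*I))/(-4 + 32*I))*6² = 49 + (((-4 - 32*I)/1040)*(1 - 24 + 192*I))*36 = 49 + (((-4 - 32*I)/1040)*(-23 + 192*I))*36 = 49 + ((-23 + 192*I)*(-4 - 32*I)/1040)*36 = 49 + 9*(-23 + 192*I)*(-4 - 32*I)/260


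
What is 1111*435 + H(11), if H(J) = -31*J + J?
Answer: 482955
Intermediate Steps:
H(J) = -30*J
1111*435 + H(11) = 1111*435 - 30*11 = 483285 - 330 = 482955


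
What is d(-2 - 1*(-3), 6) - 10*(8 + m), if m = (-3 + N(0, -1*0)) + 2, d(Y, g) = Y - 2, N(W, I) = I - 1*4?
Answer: -31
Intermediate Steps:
N(W, I) = -4 + I (N(W, I) = I - 4 = -4 + I)
d(Y, g) = -2 + Y
m = -5 (m = (-3 + (-4 - 1*0)) + 2 = (-3 + (-4 + 0)) + 2 = (-3 - 4) + 2 = -7 + 2 = -5)
d(-2 - 1*(-3), 6) - 10*(8 + m) = (-2 + (-2 - 1*(-3))) - 10*(8 - 5) = (-2 + (-2 + 3)) - 10*3 = (-2 + 1) - 30 = -1 - 30 = -31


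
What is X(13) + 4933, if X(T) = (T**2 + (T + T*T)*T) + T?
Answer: 7481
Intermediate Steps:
X(T) = T + T**2 + T*(T + T**2) (X(T) = (T**2 + (T + T**2)*T) + T = (T**2 + T*(T + T**2)) + T = T + T**2 + T*(T + T**2))
X(13) + 4933 = 13*(1 + 13**2 + 2*13) + 4933 = 13*(1 + 169 + 26) + 4933 = 13*196 + 4933 = 2548 + 4933 = 7481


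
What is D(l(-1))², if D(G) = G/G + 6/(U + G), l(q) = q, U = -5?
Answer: 0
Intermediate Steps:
D(G) = 1 + 6/(-5 + G) (D(G) = G/G + 6/(-5 + G) = 1 + 6/(-5 + G))
D(l(-1))² = ((1 - 1)/(-5 - 1))² = (0/(-6))² = (-⅙*0)² = 0² = 0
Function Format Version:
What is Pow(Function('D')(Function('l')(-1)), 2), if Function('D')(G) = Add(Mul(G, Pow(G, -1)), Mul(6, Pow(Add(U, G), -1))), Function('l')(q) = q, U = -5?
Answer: 0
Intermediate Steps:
Function('D')(G) = Add(1, Mul(6, Pow(Add(-5, G), -1))) (Function('D')(G) = Add(Mul(G, Pow(G, -1)), Mul(6, Pow(Add(-5, G), -1))) = Add(1, Mul(6, Pow(Add(-5, G), -1))))
Pow(Function('D')(Function('l')(-1)), 2) = Pow(Mul(Pow(Add(-5, -1), -1), Add(1, -1)), 2) = Pow(Mul(Pow(-6, -1), 0), 2) = Pow(Mul(Rational(-1, 6), 0), 2) = Pow(0, 2) = 0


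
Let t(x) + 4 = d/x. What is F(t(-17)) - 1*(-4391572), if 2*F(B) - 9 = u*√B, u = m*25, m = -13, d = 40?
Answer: 8783153/2 - 975*I*√51/17 ≈ 4.3916e+6 - 409.58*I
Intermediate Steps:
t(x) = -4 + 40/x
u = -325 (u = -13*25 = -325)
F(B) = 9/2 - 325*√B/2 (F(B) = 9/2 + (-325*√B)/2 = 9/2 - 325*√B/2)
F(t(-17)) - 1*(-4391572) = (9/2 - 325*√(-4 + 40/(-17))/2) - 1*(-4391572) = (9/2 - 325*√(-4 + 40*(-1/17))/2) + 4391572 = (9/2 - 325*√(-4 - 40/17)/2) + 4391572 = (9/2 - 975*I*√51/17) + 4391572 = 8783153/2 - 975*I*√51/17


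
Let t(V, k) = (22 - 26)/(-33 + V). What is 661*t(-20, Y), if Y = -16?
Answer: 2644/53 ≈ 49.887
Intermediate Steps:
t(V, k) = -4/(-33 + V)
661*t(-20, Y) = 661*(-4/(-33 - 20)) = 661*(-4/(-53)) = 661*(-4*(-1/53)) = 661*(4/53) = 2644/53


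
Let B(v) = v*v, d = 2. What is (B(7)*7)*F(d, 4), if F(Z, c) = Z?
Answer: 686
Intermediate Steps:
B(v) = v²
(B(7)*7)*F(d, 4) = (7²*7)*2 = (49*7)*2 = 343*2 = 686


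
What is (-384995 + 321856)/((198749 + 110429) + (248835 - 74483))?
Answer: -63139/483530 ≈ -0.13058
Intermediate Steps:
(-384995 + 321856)/((198749 + 110429) + (248835 - 74483)) = -63139/(309178 + 174352) = -63139/483530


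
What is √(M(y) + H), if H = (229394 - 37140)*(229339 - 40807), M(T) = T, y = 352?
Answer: 2*√9061507870 ≈ 1.9038e+5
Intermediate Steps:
H = 36246031128 (H = 192254*188532 = 36246031128)
√(M(y) + H) = √(352 + 36246031128) = √36246031480 = 2*√9061507870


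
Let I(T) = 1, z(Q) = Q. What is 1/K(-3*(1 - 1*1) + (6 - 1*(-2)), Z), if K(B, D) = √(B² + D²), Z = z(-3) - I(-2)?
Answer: √5/20 ≈ 0.11180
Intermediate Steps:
Z = -4 (Z = -3 - 1*1 = -3 - 1 = -4)
1/K(-3*(1 - 1*1) + (6 - 1*(-2)), Z) = 1/(√((-3*(1 - 1*1) + (6 - 1*(-2)))² + (-4)²)) = 1/(√((-3*(1 - 1) + (6 + 2))² + 16)) = 1/(√((-3*0 + 8)² + 16)) = 1/(√((0 + 8)² + 16)) = 1/(√(8² + 16)) = 1/(√(64 + 16)) = 1/(√80) = 1/(4*√5) = √5/20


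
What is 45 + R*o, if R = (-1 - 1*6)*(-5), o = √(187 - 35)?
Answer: 45 + 70*√38 ≈ 476.51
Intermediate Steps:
o = 2*√38 (o = √152 = 2*√38 ≈ 12.329)
R = 35 (R = (-1 - 6)*(-5) = -7*(-5) = 35)
45 + R*o = 45 + 35*(2*√38) = 45 + 70*√38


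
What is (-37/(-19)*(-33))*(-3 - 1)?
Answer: 4884/19 ≈ 257.05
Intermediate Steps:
(-37/(-19)*(-33))*(-3 - 1) = (-37*(-1/19)*(-33))*(-4) = ((37/19)*(-33))*(-4) = -1221/19*(-4) = 4884/19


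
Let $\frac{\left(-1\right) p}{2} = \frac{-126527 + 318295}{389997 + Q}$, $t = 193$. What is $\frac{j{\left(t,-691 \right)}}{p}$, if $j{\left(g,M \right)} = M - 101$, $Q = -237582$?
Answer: $\frac{15089085}{47942} \approx 314.74$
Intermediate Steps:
$j{\left(g,M \right)} = -101 + M$ ($j{\left(g,M \right)} = M - 101 = -101 + M$)
$p = - \frac{383536}{152415}$ ($p = - 2 \frac{-126527 + 318295}{389997 - 237582} = - 2 \cdot \frac{191768}{152415} = - 2 \cdot 191768 \cdot \frac{1}{152415} = \left(-2\right) \frac{191768}{152415} = - \frac{383536}{152415} \approx -2.5164$)
$\frac{j{\left(t,-691 \right)}}{p} = \frac{-101 - 691}{- \frac{383536}{152415}} = \left(-792\right) \left(- \frac{152415}{383536}\right) = \frac{15089085}{47942}$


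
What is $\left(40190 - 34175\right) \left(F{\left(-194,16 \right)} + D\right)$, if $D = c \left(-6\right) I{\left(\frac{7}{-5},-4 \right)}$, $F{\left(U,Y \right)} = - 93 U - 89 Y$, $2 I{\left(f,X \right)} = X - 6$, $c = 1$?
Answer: $100137720$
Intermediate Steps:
$I{\left(f,X \right)} = -3 + \frac{X}{2}$ ($I{\left(f,X \right)} = \frac{X - 6}{2} = \frac{-6 + X}{2} = -3 + \frac{X}{2}$)
$D = 30$ ($D = 1 \left(-6\right) \left(-3 + \frac{1}{2} \left(-4\right)\right) = - 6 \left(-3 - 2\right) = \left(-6\right) \left(-5\right) = 30$)
$\left(40190 - 34175\right) \left(F{\left(-194,16 \right)} + D\right) = \left(40190 - 34175\right) \left(\left(\left(-93\right) \left(-194\right) - 1424\right) + 30\right) = 6015 \left(\left(18042 - 1424\right) + 30\right) = 6015 \left(16618 + 30\right) = 6015 \cdot 16648 = 100137720$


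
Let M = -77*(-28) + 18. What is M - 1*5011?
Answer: -2837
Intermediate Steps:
M = 2174 (M = 2156 + 18 = 2174)
M - 1*5011 = 2174 - 1*5011 = 2174 - 5011 = -2837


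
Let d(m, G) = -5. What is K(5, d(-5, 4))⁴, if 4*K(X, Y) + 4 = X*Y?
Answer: 707281/256 ≈ 2762.8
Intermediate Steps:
K(X, Y) = -1 + X*Y/4 (K(X, Y) = -1 + (X*Y)/4 = -1 + X*Y/4)
K(5, d(-5, 4))⁴ = (-1 + (¼)*5*(-5))⁴ = (-1 - 25/4)⁴ = (-29/4)⁴ = 707281/256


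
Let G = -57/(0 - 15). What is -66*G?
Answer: -1254/5 ≈ -250.80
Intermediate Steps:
G = 19/5 (G = -57/(-15) = -57*(-1/15) = 19/5 ≈ 3.8000)
-66*G = -66*19/5 = -1254/5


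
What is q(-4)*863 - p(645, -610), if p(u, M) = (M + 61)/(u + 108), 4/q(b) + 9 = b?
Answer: -864073/3263 ≈ -264.81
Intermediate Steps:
q(b) = 4/(-9 + b)
p(u, M) = (61 + M)/(108 + u)
q(-4)*863 - p(645, -610) = (4/(-9 - 4))*863 - (61 - 610)/(108 + 645) = (4/(-13))*863 - (-549)/753 = (4*(-1/13))*863 - (-549)/753 = -4/13*863 - 1*(-183/251) = -3452/13 + 183/251 = -864073/3263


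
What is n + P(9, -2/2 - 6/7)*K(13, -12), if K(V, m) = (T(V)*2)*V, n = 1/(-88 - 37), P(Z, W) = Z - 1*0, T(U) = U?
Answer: 380249/125 ≈ 3042.0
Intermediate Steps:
P(Z, W) = Z (P(Z, W) = Z + 0 = Z)
n = -1/125 (n = 1/(-125) = -1/125 ≈ -0.0080000)
K(V, m) = 2*V² (K(V, m) = (V*2)*V = (2*V)*V = 2*V²)
n + P(9, -2/2 - 6/7)*K(13, -12) = -1/125 + 9*(2*13²) = -1/125 + 9*(2*169) = -1/125 + 9*338 = -1/125 + 3042 = 380249/125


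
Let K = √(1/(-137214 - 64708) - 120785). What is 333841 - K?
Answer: 333841 - 3*I*√547189522015318/201922 ≈ 3.3384e+5 - 347.54*I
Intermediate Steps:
K = 3*I*√547189522015318/201922 (K = √(1/(-201922) - 120785) = √(-1/201922 - 120785) = √(-24389148771/201922) = 3*I*√547189522015318/201922 ≈ 347.54*I)
333841 - K = 333841 - 3*I*√547189522015318/201922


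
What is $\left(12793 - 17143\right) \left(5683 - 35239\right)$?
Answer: $128568600$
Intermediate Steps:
$\left(12793 - 17143\right) \left(5683 - 35239\right) = - 4350 \left(5683 - 35239\right) = \left(-4350\right) \left(-29556\right) = 128568600$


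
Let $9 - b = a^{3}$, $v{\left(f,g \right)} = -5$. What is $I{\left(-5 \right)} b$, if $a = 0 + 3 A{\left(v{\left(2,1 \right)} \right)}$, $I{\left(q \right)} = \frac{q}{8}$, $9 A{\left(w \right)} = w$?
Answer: $- \frac{230}{27} \approx -8.5185$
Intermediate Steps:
$A{\left(w \right)} = \frac{w}{9}$
$I{\left(q \right)} = \frac{q}{8}$ ($I{\left(q \right)} = q \frac{1}{8} = \frac{q}{8}$)
$a = - \frac{5}{3}$ ($a = 0 + 3 \cdot \frac{1}{9} \left(-5\right) = 0 + 3 \left(- \frac{5}{9}\right) = 0 - \frac{5}{3} = - \frac{5}{3} \approx -1.6667$)
$b = \frac{368}{27}$ ($b = 9 - \left(- \frac{5}{3}\right)^{3} = 9 - - \frac{125}{27} = 9 + \frac{125}{27} = \frac{368}{27} \approx 13.63$)
$I{\left(-5 \right)} b = \frac{1}{8} \left(-5\right) \frac{368}{27} = \left(- \frac{5}{8}\right) \frac{368}{27} = - \frac{230}{27}$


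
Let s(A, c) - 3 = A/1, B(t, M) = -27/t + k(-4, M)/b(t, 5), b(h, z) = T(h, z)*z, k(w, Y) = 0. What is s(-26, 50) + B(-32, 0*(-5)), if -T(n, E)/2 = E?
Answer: -709/32 ≈ -22.156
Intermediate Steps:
T(n, E) = -2*E
b(h, z) = -2*z² (b(h, z) = (-2*z)*z = -2*z²)
B(t, M) = -27/t (B(t, M) = -27/t + 0/((-2*5²)) = -27/t + 0/((-2*25)) = -27/t + 0/(-50) = -27/t + 0*(-1/50) = -27/t + 0 = -27/t)
s(A, c) = 3 + A (s(A, c) = 3 + A/1 = 3 + A*1 = 3 + A)
s(-26, 50) + B(-32, 0*(-5)) = (3 - 26) - 27/(-32) = -23 - 27*(-1/32) = -23 + 27/32 = -709/32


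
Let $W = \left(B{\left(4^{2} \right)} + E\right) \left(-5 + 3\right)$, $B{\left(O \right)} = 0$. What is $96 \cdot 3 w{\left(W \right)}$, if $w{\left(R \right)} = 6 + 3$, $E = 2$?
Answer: $2592$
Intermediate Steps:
$W = -4$ ($W = \left(0 + 2\right) \left(-5 + 3\right) = 2 \left(-2\right) = -4$)
$w{\left(R \right)} = 9$
$96 \cdot 3 w{\left(W \right)} = 96 \cdot 3 \cdot 9 = 288 \cdot 9 = 2592$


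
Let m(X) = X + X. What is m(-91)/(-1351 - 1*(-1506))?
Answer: -182/155 ≈ -1.1742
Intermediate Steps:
m(X) = 2*X
m(-91)/(-1351 - 1*(-1506)) = (2*(-91))/(-1351 - 1*(-1506)) = -182/(-1351 + 1506) = -182/155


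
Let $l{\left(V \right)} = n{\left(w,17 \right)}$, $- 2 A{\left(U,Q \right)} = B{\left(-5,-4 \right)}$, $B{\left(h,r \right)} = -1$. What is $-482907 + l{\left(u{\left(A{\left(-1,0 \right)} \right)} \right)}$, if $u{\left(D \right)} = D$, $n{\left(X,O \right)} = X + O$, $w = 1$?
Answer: $-482889$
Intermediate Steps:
$A{\left(U,Q \right)} = \frac{1}{2}$ ($A{\left(U,Q \right)} = \left(- \frac{1}{2}\right) \left(-1\right) = \frac{1}{2}$)
$n{\left(X,O \right)} = O + X$
$l{\left(V \right)} = 18$ ($l{\left(V \right)} = 17 + 1 = 18$)
$-482907 + l{\left(u{\left(A{\left(-1,0 \right)} \right)} \right)} = -482907 + 18 = -482889$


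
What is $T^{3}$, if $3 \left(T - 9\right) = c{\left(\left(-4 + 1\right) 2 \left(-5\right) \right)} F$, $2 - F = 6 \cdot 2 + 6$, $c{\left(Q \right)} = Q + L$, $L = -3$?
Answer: $-2460375$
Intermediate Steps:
$c{\left(Q \right)} = -3 + Q$ ($c{\left(Q \right)} = Q - 3 = -3 + Q$)
$F = -16$ ($F = 2 - \left(6 \cdot 2 + 6\right) = 2 - \left(12 + 6\right) = 2 - 18 = -16$)
$T = -135$ ($T = 9 + \frac{\left(-3 + \left(-4 + 1\right) 2 \left(-5\right)\right) \left(-16\right)}{3} = 9 + \frac{\left(-3 + \left(-3\right) 2 \left(-5\right)\right) \left(-16\right)}{3} = 9 + \frac{\left(-3 - -30\right) \left(-16\right)}{3} = 9 + \frac{\left(-3 + 30\right) \left(-16\right)}{3} = 9 + \frac{27 \left(-16\right)}{3} = 9 + \frac{1}{3} \left(-432\right) = 9 - 144 = -135$)
$T^{3} = \left(-135\right)^{3} = -2460375$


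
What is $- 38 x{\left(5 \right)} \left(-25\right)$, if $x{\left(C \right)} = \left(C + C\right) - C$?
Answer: $4750$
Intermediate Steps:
$x{\left(C \right)} = C$ ($x{\left(C \right)} = 2 C - C = C$)
$- 38 x{\left(5 \right)} \left(-25\right) = \left(-38\right) 5 \left(-25\right) = \left(-190\right) \left(-25\right) = 4750$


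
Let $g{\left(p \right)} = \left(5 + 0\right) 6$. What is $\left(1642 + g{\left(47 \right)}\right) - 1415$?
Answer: $257$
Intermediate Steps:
$g{\left(p \right)} = 30$ ($g{\left(p \right)} = 5 \cdot 6 = 30$)
$\left(1642 + g{\left(47 \right)}\right) - 1415 = \left(1642 + 30\right) - 1415 = 1672 - 1415 = 257$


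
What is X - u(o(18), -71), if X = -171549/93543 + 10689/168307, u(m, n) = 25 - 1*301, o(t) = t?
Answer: 1439151631020/5247980567 ≈ 274.23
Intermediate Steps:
u(m, n) = -276 (u(m, n) = 25 - 301 = -276)
X = -9291005472/5247980567 (X = -171549*1/93543 + 10689*(1/168307) = -57183/31181 + 10689/168307 = -9291005472/5247980567 ≈ -1.7704)
X - u(o(18), -71) = -9291005472/5247980567 - 1*(-276) = -9291005472/5247980567 + 276 = 1439151631020/5247980567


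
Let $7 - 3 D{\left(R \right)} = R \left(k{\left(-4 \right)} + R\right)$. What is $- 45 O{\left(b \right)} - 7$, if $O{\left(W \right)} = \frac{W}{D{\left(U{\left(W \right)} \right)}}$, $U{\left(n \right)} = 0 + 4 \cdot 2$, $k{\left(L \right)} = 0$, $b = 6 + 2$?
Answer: $\frac{227}{19} \approx 11.947$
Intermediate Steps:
$b = 8$
$U{\left(n \right)} = 8$ ($U{\left(n \right)} = 0 + 8 = 8$)
$D{\left(R \right)} = \frac{7}{3} - \frac{R^{2}}{3}$ ($D{\left(R \right)} = \frac{7}{3} - \frac{R \left(0 + R\right)}{3} = \frac{7}{3} - \frac{R R}{3} = \frac{7}{3} - \frac{R^{2}}{3}$)
$O{\left(W \right)} = - \frac{W}{19}$ ($O{\left(W \right)} = \frac{W}{\frac{7}{3} - \frac{8^{2}}{3}} = \frac{W}{\frac{7}{3} - \frac{64}{3}} = \frac{W}{-19} = W \left(- \frac{1}{19}\right) = - \frac{W}{19}$)
$- 45 O{\left(b \right)} - 7 = - 45 \left(\left(- \frac{1}{19}\right) 8\right) - 7 = \left(-45\right) \left(- \frac{8}{19}\right) - 7 = \frac{360}{19} - 7 = \frac{227}{19}$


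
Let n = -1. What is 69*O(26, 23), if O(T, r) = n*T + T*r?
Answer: 39468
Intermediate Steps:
O(T, r) = -T + T*r
69*O(26, 23) = 69*(26*(-1 + 23)) = 69*(26*22) = 69*572 = 39468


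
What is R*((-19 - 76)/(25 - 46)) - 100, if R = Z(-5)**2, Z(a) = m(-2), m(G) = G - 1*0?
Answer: -1720/21 ≈ -81.905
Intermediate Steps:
m(G) = G (m(G) = G + 0 = G)
Z(a) = -2
R = 4 (R = (-2)**2 = 4)
R*((-19 - 76)/(25 - 46)) - 100 = 4*((-19 - 76)/(25 - 46)) - 100 = 4*(-95/(-21)) - 100 = 4*(-95*(-1/21)) - 100 = 4*(95/21) - 100 = 380/21 - 100 = -1720/21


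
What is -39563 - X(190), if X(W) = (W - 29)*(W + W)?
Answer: -100743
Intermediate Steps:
X(W) = 2*W*(-29 + W) (X(W) = (-29 + W)*(2*W) = 2*W*(-29 + W))
-39563 - X(190) = -39563 - 2*190*(-29 + 190) = -39563 - 2*190*161 = -39563 - 1*61180 = -39563 - 61180 = -100743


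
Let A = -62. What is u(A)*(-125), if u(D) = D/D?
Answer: -125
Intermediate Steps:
u(D) = 1
u(A)*(-125) = 1*(-125) = -125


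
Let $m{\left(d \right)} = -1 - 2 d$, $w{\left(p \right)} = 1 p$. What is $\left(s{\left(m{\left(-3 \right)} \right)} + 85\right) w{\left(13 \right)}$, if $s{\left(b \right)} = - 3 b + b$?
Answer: $975$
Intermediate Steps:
$w{\left(p \right)} = p$
$s{\left(b \right)} = - 2 b$
$\left(s{\left(m{\left(-3 \right)} \right)} + 85\right) w{\left(13 \right)} = \left(- 2 \left(-1 - -6\right) + 85\right) 13 = \left(- 2 \left(-1 + 6\right) + 85\right) 13 = \left(\left(-2\right) 5 + 85\right) 13 = \left(-10 + 85\right) 13 = 75 \cdot 13 = 975$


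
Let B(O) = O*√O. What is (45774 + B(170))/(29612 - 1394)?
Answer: 7629/4703 + 85*√170/14109 ≈ 1.7007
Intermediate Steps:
B(O) = O^(3/2)
(45774 + B(170))/(29612 - 1394) = (45774 + 170^(3/2))/(29612 - 1394) = (45774 + 170*√170)/28218 = (45774 + 170*√170)*(1/28218) = 7629/4703 + 85*√170/14109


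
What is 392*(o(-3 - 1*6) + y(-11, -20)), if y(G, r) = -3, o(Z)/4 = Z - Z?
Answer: -1176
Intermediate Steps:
o(Z) = 0 (o(Z) = 4*(Z - Z) = 4*0 = 0)
392*(o(-3 - 1*6) + y(-11, -20)) = 392*(0 - 3) = 392*(-3) = -1176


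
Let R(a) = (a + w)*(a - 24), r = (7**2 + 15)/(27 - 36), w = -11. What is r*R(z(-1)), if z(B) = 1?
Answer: -14720/9 ≈ -1635.6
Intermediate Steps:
r = -64/9 (r = (49 + 15)/(-9) = 64*(-1/9) = -64/9 ≈ -7.1111)
R(a) = (-24 + a)*(-11 + a) (R(a) = (a - 11)*(a - 24) = (-11 + a)*(-24 + a) = (-24 + a)*(-11 + a))
r*R(z(-1)) = -64*(264 + 1**2 - 35*1)/9 = -64*(264 + 1 - 35)/9 = -64/9*230 = -14720/9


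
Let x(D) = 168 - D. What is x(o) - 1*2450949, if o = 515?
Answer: -2451296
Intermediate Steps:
x(o) - 1*2450949 = (168 - 1*515) - 1*2450949 = (168 - 515) - 2450949 = -347 - 2450949 = -2451296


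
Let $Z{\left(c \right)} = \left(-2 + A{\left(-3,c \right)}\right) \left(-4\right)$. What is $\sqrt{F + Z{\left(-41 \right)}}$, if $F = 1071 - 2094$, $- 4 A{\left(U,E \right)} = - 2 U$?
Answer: $i \sqrt{1009} \approx 31.765 i$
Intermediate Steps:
$A{\left(U,E \right)} = \frac{U}{2}$ ($A{\left(U,E \right)} = - \frac{\left(-2\right) U}{4} = \frac{U}{2}$)
$F = -1023$
$Z{\left(c \right)} = 14$ ($Z{\left(c \right)} = \left(-2 + \frac{1}{2} \left(-3\right)\right) \left(-4\right) = \left(-2 - \frac{3}{2}\right) \left(-4\right) = \left(- \frac{7}{2}\right) \left(-4\right) = 14$)
$\sqrt{F + Z{\left(-41 \right)}} = \sqrt{-1023 + 14} = \sqrt{-1009} = i \sqrt{1009}$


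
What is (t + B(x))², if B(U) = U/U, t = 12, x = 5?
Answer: 169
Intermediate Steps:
B(U) = 1
(t + B(x))² = (12 + 1)² = 13² = 169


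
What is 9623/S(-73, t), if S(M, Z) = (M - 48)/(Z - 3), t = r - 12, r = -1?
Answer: 153968/121 ≈ 1272.5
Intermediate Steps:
t = -13 (t = -1 - 12 = -13)
S(M, Z) = (-48 + M)/(-3 + Z)
9623/S(-73, t) = 9623/(((-48 - 73)/(-3 - 13))) = 9623/((-121/(-16))) = 9623/((-1/16*(-121))) = 9623/(121/16) = 9623*(16/121) = 153968/121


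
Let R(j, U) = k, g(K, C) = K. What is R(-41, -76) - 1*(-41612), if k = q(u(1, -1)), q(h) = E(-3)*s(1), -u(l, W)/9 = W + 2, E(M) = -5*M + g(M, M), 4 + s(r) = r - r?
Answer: 41564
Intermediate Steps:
s(r) = -4 (s(r) = -4 + (r - r) = -4 + 0 = -4)
E(M) = -4*M (E(M) = -5*M + M = -4*M)
u(l, W) = -18 - 9*W (u(l, W) = -9*(W + 2) = -9*(2 + W) = -18 - 9*W)
q(h) = -48 (q(h) = -4*(-3)*(-4) = 12*(-4) = -48)
k = -48
R(j, U) = -48
R(-41, -76) - 1*(-41612) = -48 - 1*(-41612) = -48 + 41612 = 41564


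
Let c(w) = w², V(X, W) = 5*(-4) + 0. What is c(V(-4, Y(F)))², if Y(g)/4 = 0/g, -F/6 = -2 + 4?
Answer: 160000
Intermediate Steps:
F = -12 (F = -6*(-2 + 4) = -6*2 = -12)
Y(g) = 0 (Y(g) = 4*(0/g) = 4*0 = 0)
V(X, W) = -20 (V(X, W) = -20 + 0 = -20)
c(V(-4, Y(F)))² = ((-20)²)² = 400² = 160000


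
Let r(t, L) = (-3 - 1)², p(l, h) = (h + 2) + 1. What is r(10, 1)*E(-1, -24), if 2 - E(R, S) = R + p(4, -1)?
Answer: 16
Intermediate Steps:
p(l, h) = 3 + h (p(l, h) = (2 + h) + 1 = 3 + h)
E(R, S) = -R (E(R, S) = 2 - (R + (3 - 1)) = 2 - (R + 2) = 2 - (2 + R) = 2 + (-2 - R) = -R)
r(t, L) = 16 (r(t, L) = (-4)² = 16)
r(10, 1)*E(-1, -24) = 16*(-1*(-1)) = 16*1 = 16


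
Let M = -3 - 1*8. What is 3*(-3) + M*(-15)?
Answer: 156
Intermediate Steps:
M = -11 (M = -3 - 8 = -11)
3*(-3) + M*(-15) = 3*(-3) - 11*(-15) = -9 + 165 = 156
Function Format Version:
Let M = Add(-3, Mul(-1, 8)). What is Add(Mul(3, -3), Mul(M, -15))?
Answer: 156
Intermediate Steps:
M = -11 (M = Add(-3, -8) = -11)
Add(Mul(3, -3), Mul(M, -15)) = Add(Mul(3, -3), Mul(-11, -15)) = Add(-9, 165) = 156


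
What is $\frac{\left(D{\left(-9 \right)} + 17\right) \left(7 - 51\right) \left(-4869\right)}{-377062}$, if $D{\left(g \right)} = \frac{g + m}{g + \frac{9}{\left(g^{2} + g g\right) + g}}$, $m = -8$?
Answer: $- \frac{153875007}{14328356} \approx -10.739$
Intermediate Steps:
$D{\left(g \right)} = \frac{-8 + g}{g + \frac{9}{g + 2 g^{2}}}$ ($D{\left(g \right)} = \frac{g - 8}{g + \frac{9}{\left(g^{2} + g g\right) + g}} = \frac{-8 + g}{g + \frac{9}{\left(g^{2} + g^{2}\right) + g}} = \frac{-8 + g}{g + \frac{9}{2 g^{2} + g}} = \frac{-8 + g}{g + \frac{9}{g + 2 g^{2}}}$)
$\frac{\left(D{\left(-9 \right)} + 17\right) \left(7 - 51\right) \left(-4869\right)}{-377062} = \frac{\left(- \frac{9 \left(-8 - -135 + 2 \left(-9\right)^{2}\right)}{9 + \left(-9\right)^{2} + 2 \left(-9\right)^{3}} + 17\right) \left(7 - 51\right) \left(-4869\right)}{-377062} = \left(- \frac{9 \left(-8 + 135 + 2 \cdot 81\right)}{9 + 81 + 2 \left(-729\right)} + 17\right) \left(-44\right) \left(-4869\right) \left(- \frac{1}{377062}\right) = \left(- \frac{9 \left(-8 + 135 + 162\right)}{9 + 81 - 1458} + 17\right) \left(-44\right) \left(-4869\right) \left(- \frac{1}{377062}\right) = \left(\left(-9\right) \frac{1}{-1368} \cdot 289 + 17\right) \left(-44\right) \left(-4869\right) \left(- \frac{1}{377062}\right) = \left(\left(-9\right) \left(- \frac{1}{1368}\right) 289 + 17\right) \left(-44\right) \left(-4869\right) \left(- \frac{1}{377062}\right) = \left(\frac{289}{152} + 17\right) \left(-44\right) \left(-4869\right) \left(- \frac{1}{377062}\right) = \frac{2873}{152} \left(-44\right) \left(-4869\right) \left(- \frac{1}{377062}\right) = \left(- \frac{31603}{38}\right) \left(-4869\right) \left(- \frac{1}{377062}\right) = \frac{153875007}{38} \left(- \frac{1}{377062}\right) = - \frac{153875007}{14328356}$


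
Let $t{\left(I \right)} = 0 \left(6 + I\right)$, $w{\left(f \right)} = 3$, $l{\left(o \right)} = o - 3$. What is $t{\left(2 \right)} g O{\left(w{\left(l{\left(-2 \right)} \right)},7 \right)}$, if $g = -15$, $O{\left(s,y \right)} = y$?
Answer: $0$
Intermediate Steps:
$l{\left(o \right)} = -3 + o$ ($l{\left(o \right)} = o - 3 = -3 + o$)
$t{\left(I \right)} = 0$
$t{\left(2 \right)} g O{\left(w{\left(l{\left(-2 \right)} \right)},7 \right)} = 0 \left(-15\right) 7 = 0 \cdot 7 = 0$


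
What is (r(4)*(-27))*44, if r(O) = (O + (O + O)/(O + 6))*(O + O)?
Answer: -228096/5 ≈ -45619.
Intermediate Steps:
r(O) = 2*O*(O + 2*O/(6 + O)) (r(O) = (O + (2*O)/(6 + O))*(2*O) = (O + 2*O/(6 + O))*(2*O) = 2*O*(O + 2*O/(6 + O)))
(r(4)*(-27))*44 = ((2*4²*(8 + 4)/(6 + 4))*(-27))*44 = ((2*16*12/10)*(-27))*44 = ((2*16*(⅒)*12)*(-27))*44 = ((192/5)*(-27))*44 = -5184/5*44 = -228096/5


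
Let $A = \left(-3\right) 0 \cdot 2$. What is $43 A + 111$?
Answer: $111$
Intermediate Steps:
$A = 0$ ($A = 0 \cdot 2 = 0$)
$43 A + 111 = 43 \cdot 0 + 111 = 0 + 111 = 111$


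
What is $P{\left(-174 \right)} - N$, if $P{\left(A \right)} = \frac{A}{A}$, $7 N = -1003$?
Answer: $\frac{1010}{7} \approx 144.29$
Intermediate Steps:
$N = - \frac{1003}{7}$ ($N = \frac{1}{7} \left(-1003\right) = - \frac{1003}{7} \approx -143.29$)
$P{\left(A \right)} = 1$
$P{\left(-174 \right)} - N = 1 - - \frac{1003}{7} = 1 + \frac{1003}{7} = \frac{1010}{7}$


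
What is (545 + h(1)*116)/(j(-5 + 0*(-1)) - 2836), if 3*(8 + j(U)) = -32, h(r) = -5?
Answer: 105/8564 ≈ 0.012261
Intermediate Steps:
j(U) = -56/3 (j(U) = -8 + (⅓)*(-32) = -8 - 32/3 = -56/3)
(545 + h(1)*116)/(j(-5 + 0*(-1)) - 2836) = (545 - 5*116)/(-56/3 - 2836) = (545 - 580)/(-8564/3) = -35*(-3/8564) = 105/8564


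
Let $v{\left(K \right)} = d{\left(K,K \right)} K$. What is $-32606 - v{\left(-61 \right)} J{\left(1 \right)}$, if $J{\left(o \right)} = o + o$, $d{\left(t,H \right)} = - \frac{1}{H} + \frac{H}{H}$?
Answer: $-32482$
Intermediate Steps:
$d{\left(t,H \right)} = 1 - \frac{1}{H}$ ($d{\left(t,H \right)} = - \frac{1}{H} + 1 = 1 - \frac{1}{H}$)
$v{\left(K \right)} = -1 + K$ ($v{\left(K \right)} = \frac{-1 + K}{K} K = -1 + K$)
$J{\left(o \right)} = 2 o$
$-32606 - v{\left(-61 \right)} J{\left(1 \right)} = -32606 - \left(-1 - 61\right) 2 \cdot 1 = -32606 - \left(-62\right) 2 = -32606 - -124 = -32606 + 124 = -32482$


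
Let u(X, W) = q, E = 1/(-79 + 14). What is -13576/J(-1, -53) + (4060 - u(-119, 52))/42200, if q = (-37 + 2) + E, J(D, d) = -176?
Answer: 582590859/7543250 ≈ 77.233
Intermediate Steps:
E = -1/65 (E = 1/(-65) = -1/65 ≈ -0.015385)
q = -2276/65 (q = (-37 + 2) - 1/65 = -35 - 1/65 = -2276/65 ≈ -35.015)
u(X, W) = -2276/65
-13576/J(-1, -53) + (4060 - u(-119, 52))/42200 = -13576/(-176) + (4060 - 1*(-2276/65))/42200 = -13576*(-1/176) + (4060 + 2276/65)*(1/42200) = 1697/22 + (266176/65)*(1/42200) = 1697/22 + 33272/342875 = 582590859/7543250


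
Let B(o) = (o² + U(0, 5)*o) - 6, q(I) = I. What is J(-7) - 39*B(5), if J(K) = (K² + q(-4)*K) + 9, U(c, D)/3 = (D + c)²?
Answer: -15280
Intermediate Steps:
U(c, D) = 3*(D + c)²
J(K) = 9 + K² - 4*K (J(K) = (K² - 4*K) + 9 = 9 + K² - 4*K)
B(o) = -6 + o² + 75*o (B(o) = (o² + (3*(5 + 0)²)*o) - 6 = (o² + (3*5²)*o) - 6 = (o² + (3*25)*o) - 6 = (o² + 75*o) - 6 = -6 + o² + 75*o)
J(-7) - 39*B(5) = (9 + (-7)² - 4*(-7)) - 39*(-6 + 5² + 75*5) = (9 + 49 + 28) - 39*(-6 + 25 + 375) = 86 - 39*394 = 86 - 15366 = -15280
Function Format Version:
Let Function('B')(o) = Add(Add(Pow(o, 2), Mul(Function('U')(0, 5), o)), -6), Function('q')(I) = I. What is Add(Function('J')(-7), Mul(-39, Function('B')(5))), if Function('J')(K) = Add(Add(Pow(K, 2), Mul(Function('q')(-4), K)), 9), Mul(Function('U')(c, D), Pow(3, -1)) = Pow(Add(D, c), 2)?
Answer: -15280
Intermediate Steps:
Function('U')(c, D) = Mul(3, Pow(Add(D, c), 2))
Function('J')(K) = Add(9, Pow(K, 2), Mul(-4, K)) (Function('J')(K) = Add(Add(Pow(K, 2), Mul(-4, K)), 9) = Add(9, Pow(K, 2), Mul(-4, K)))
Function('B')(o) = Add(-6, Pow(o, 2), Mul(75, o)) (Function('B')(o) = Add(Add(Pow(o, 2), Mul(Mul(3, Pow(Add(5, 0), 2)), o)), -6) = Add(Add(Pow(o, 2), Mul(Mul(3, Pow(5, 2)), o)), -6) = Add(Add(Pow(o, 2), Mul(Mul(3, 25), o)), -6) = Add(Add(Pow(o, 2), Mul(75, o)), -6) = Add(-6, Pow(o, 2), Mul(75, o)))
Add(Function('J')(-7), Mul(-39, Function('B')(5))) = Add(Add(9, Pow(-7, 2), Mul(-4, -7)), Mul(-39, Add(-6, Pow(5, 2), Mul(75, 5)))) = Add(Add(9, 49, 28), Mul(-39, Add(-6, 25, 375))) = Add(86, Mul(-39, 394)) = Add(86, -15366) = -15280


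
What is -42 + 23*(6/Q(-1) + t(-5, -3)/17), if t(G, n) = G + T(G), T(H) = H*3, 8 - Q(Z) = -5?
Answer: -12916/221 ≈ -58.443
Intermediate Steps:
Q(Z) = 13 (Q(Z) = 8 - 1*(-5) = 8 + 5 = 13)
T(H) = 3*H
t(G, n) = 4*G (t(G, n) = G + 3*G = 4*G)
-42 + 23*(6/Q(-1) + t(-5, -3)/17) = -42 + 23*(6/13 + (4*(-5))/17) = -42 + 23*(6*(1/13) - 20*1/17) = -42 + 23*(6/13 - 20/17) = -42 + 23*(-158/221) = -42 - 3634/221 = -12916/221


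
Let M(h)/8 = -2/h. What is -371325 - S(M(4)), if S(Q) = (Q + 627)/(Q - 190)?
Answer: -72036427/194 ≈ -3.7132e+5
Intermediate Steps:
M(h) = -16/h (M(h) = 8*(-2/h) = -16/h)
S(Q) = (627 + Q)/(-190 + Q)
-371325 - S(M(4)) = -371325 - (627 - 16/4)/(-190 - 16/4) = -371325 - (627 - 16*¼)/(-190 - 16*¼) = -371325 - (627 - 4)/(-190 - 4) = -371325 - 623/(-194) = -371325 - (-1)*623/194 = -371325 - 1*(-623/194) = -371325 + 623/194 = -72036427/194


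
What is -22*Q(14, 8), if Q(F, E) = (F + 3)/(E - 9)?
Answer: 374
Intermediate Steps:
Q(F, E) = (3 + F)/(-9 + E)
-22*Q(14, 8) = -22*(3 + 14)/(-9 + 8) = -22*17/(-1) = -(-22)*17 = -22*(-17) = 374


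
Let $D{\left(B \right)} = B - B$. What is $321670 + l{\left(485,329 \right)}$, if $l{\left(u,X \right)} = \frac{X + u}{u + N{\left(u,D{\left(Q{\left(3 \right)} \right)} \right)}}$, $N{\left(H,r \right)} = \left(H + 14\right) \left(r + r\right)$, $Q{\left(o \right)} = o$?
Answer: $\frac{156010764}{485} \approx 3.2167 \cdot 10^{5}$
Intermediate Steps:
$D{\left(B \right)} = 0$
$N{\left(H,r \right)} = 2 r \left(14 + H\right)$ ($N{\left(H,r \right)} = \left(14 + H\right) 2 r = 2 r \left(14 + H\right)$)
$l{\left(u,X \right)} = \frac{X + u}{u}$ ($l{\left(u,X \right)} = \frac{X + u}{u + 2 \cdot 0 \left(14 + u\right)} = \frac{X + u}{u + 0} = \frac{X + u}{u}$)
$321670 + l{\left(485,329 \right)} = 321670 + \frac{329 + 485}{485} = 321670 + \frac{1}{485} \cdot 814 = 321670 + \frac{814}{485} = \frac{156010764}{485}$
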